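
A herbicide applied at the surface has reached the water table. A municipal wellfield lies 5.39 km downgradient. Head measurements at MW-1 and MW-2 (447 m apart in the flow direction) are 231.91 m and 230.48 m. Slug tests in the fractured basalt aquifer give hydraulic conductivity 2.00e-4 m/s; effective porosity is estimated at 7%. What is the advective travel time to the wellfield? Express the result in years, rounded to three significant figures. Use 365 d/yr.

Hydraulic gradient i = (231.91 − 230.48) / 447 = 1.43 / 447 = 0.003199
K = 2.00e-4 m/s × 86400 s/d = 17.28 m/d
q = Ki = 17.28 × 0.003199 = 0.05528 m/d
v = Ki/n = 17.28·0.003199/0.07 = 0.7897 m/d
L = 5.39 km = 5390 m
t = L / v = 5390 / 0.7897 = 6825 d
   = 6825 / 365 = 18.7 yr

18.7 years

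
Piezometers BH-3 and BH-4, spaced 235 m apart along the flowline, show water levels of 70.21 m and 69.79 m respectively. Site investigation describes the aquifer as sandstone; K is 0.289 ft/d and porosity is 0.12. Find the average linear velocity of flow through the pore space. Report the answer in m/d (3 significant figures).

Hydraulic gradient i = (70.21 − 69.79) / 235 = 0.42 / 235 = 0.001787
K = 0.289 ft/d × 0.3048 = 0.08809 m/d
Darcy flux q = K·i = 0.08809 × 0.001787 = 1.574e-4 m/d
Average linear velocity = 1.574e-4 / 0.12 = 0.001312 m/d

0.00131 m/d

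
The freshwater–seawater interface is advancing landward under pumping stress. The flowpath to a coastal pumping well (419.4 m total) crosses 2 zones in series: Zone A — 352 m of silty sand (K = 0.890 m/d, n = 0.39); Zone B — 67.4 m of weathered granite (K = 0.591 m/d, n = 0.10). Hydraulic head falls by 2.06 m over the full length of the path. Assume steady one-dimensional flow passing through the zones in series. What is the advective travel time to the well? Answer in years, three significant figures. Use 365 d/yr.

97.6 years

Continuity: the same q passes through each zone, so ΔH = q·Σ(L_j/K_j) — the zones act as resistances in series.
Σ(L/K) = 352/0.890 + 67.4/0.591 = 395.5 + 114.0 = 509.5 d
q = ΔH / Σ(L/K) = 2.06 / 509.5 = 0.004043 m/d (same in every zone)
Zone A: v = q/n = 0.004043/0.39 = 0.01037 m/d → t_A = 352/0.01037 = 33960 d
Zone B: v = q/n = 0.004043/0.10 = 0.04043 m/d → t_B = 67.4/0.04043 = 1667 d
Total t = 33960 + 1667 = 35620 d
   = 35620 / 365 = 97.6 yr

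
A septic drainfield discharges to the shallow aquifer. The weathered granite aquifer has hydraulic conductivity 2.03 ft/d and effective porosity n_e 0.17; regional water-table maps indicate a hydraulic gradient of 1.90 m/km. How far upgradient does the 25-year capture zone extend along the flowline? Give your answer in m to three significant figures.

63.1 m

K = 2.03 ft/d × 0.3048 = 0.6187 m/d
q = Ki = 0.6187 × 0.0019 = 0.001176 m/d
v_s = q/n_e = 0.001176/0.17 = 0.006915 m/d
T = 25 yr × 365 = 9125 d
L = v × T = 0.006915 × 9125 = 63.10 m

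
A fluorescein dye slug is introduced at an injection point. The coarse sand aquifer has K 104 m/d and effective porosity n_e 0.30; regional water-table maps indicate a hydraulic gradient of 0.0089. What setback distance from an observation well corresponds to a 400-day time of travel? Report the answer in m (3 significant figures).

1230 m

q = Ki = 104 × 0.0089 = 0.9256 m/d
Seepage velocity v = q / n = 0.9256 / 0.30 = 3.085 m/d
L = v × T = 3.085 × 400 = 1234 m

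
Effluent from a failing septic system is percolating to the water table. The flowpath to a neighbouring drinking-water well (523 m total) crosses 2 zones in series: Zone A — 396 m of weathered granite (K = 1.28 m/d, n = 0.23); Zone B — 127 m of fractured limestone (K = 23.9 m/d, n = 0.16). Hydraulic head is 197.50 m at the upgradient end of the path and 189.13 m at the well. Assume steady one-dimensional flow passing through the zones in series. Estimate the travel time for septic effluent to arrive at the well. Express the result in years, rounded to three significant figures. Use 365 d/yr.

Total head drop ΔH = 197.50 − 189.13 = 8.37 m
Continuity: the same q passes through each zone, so ΔH = q·Σ(L_j/K_j) — the zones act as resistances in series.
Σ(L/K) = 396/1.28 + 127/23.9 = 309.4 + 5.314 = 314.7 d
q = ΔH / Σ(L/K) = 8.37 / 314.7 = 0.02660 m/d (same in every zone)
Zone A: v = q/n = 0.02660/0.23 = 0.1156 m/d → t_A = 396/0.1156 = 3424 d
Zone B: v = q/n = 0.02660/0.16 = 0.1662 m/d → t_B = 127/0.1662 = 764.0 d
Total t = 3424 + 764.0 = 4188 d
   = 4188 / 365 = 11.5 yr

11.5 years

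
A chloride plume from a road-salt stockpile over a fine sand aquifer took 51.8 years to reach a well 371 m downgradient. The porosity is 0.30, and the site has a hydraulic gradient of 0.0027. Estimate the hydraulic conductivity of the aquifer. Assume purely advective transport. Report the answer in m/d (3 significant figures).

t = 51.8 years = 18910 d
v = L / t = 371 / 18910 = 0.01962 m/d
K = v · n / i = 0.01962 × 0.30 / 0.0027 = 2.18 m/d

2.18 m/d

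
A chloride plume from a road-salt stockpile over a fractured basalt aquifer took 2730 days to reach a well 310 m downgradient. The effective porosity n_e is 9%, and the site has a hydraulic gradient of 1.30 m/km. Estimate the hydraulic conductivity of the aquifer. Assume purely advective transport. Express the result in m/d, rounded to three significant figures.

v = L / t = 310 / 2730 = 0.1136 m/d
K = v · n / i = 0.1136 × 0.09 / 0.0013 = 7.86 m/d

7.86 m/d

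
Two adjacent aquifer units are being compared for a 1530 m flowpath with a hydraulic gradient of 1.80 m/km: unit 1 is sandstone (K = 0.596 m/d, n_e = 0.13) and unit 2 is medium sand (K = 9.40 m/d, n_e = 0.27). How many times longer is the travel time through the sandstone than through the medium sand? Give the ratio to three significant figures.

7.59

Unit 1 (sandstone): v = 0.596×0.0018/0.13 = 0.008252 m/d, t = 1530/0.008252 = 185400 d
Unit 2 (medium sand): v = 9.40×0.0018/0.27 = 0.06267 m/d, t = 1530/0.06267 = 24410 d
t(sandstone) / t(medium sand) = 185400/24410 = 7.59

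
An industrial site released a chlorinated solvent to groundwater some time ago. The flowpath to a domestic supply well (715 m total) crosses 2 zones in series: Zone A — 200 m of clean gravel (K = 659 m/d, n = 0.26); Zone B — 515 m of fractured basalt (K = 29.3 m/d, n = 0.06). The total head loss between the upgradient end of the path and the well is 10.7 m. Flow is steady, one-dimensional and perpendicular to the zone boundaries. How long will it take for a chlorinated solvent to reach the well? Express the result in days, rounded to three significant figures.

Steady 1-D flow in series ⇒ the Darcy flux q is identical in every zone and the zone head losses add (resistances L/K in series).
Σ(L/K) = 200/659 + 515/29.3 = 0.3035 + 17.58 = 17.88 d
q = ΔH / Σ(L/K) = 10.7 / 17.88 = 0.5984 m/d (same in every zone)
Zone A: v = q/n = 0.5984/0.26 = 2.302 m/d → t_A = 200/2.302 = 86.89 d
Zone B: v = q/n = 0.5984/0.06 = 9.974 m/d → t_B = 515/9.974 = 51.64 d
Total t = 86.89 + 51.64 = 138.5 d

139 days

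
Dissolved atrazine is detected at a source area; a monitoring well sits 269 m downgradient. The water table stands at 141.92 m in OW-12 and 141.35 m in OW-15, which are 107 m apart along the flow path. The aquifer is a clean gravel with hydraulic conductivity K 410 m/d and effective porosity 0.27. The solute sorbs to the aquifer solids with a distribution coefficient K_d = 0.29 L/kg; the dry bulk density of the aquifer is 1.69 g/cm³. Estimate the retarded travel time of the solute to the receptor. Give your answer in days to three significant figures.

93.6 days

Hydraulic gradient i = (141.92 − 141.35) / 107 = 0.57 / 107 = 0.005327
q = Ki = 410 × 0.005327 = 2.184 m/d
v_s = q/n_e = 2.184/0.27 = 8.089 m/d
Retardation R = 1 + ρ_b·K_d/n = 1 + 1.69×0.29/0.27 = 2.815
Contaminant velocity v_c = v/R = 8.089/2.815 = 2.873 m/d
t = L/v_c = 269/2.873 = 93.62 d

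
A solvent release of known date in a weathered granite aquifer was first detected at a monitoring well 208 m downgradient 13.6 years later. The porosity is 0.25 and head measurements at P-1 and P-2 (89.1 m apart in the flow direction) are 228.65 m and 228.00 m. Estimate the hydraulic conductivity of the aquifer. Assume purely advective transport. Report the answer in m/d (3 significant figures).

Hydraulic gradient i = (228.65 − 228.00) / 89.1 = 0.65 / 89.1 = 0.007295
t = 13.6 years = 4964 d
v = L / t = 208 / 4964 = 0.04190 m/d
K = v · n / i = 0.04190 × 0.25 / 0.007295 = 1.44 m/d

1.44 m/d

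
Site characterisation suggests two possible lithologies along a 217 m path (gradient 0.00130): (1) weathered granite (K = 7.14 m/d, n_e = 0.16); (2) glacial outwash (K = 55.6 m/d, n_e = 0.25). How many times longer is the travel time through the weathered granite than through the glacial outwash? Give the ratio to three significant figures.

Unit 1 (weathered granite): v = 7.14×0.0013/0.16 = 0.05801 m/d, t = 217/0.05801 = 3741 d
Unit 2 (glacial outwash): v = 55.6×0.0013/0.25 = 0.2891 m/d, t = 217/0.2891 = 750.6 d
t(weathered granite) / t(glacial outwash) = 3741/750.6 = 4.98

4.98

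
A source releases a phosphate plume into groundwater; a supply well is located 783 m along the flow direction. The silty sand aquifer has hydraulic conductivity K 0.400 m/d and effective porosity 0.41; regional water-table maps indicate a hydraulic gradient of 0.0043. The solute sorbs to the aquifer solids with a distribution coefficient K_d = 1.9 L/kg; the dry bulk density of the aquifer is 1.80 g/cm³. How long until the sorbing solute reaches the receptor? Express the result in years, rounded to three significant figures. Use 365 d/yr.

q = Ki = 0.400 × 0.0043 = 0.001720 m/d
v_s = q/n_e = 0.001720/0.41 = 0.004195 m/d
Retardation R = 1 + ρ_b·K_d/n = 1 + 1.80×1.9/0.41 = 9.341
Contaminant velocity v_c = v/R = 0.004195/9.341 = 4.491e-4 m/d
t = L/v_c = 783/4.491e-4 = 1.744e6 d
   = 1.744e6/365 = 4780 yr

4780 years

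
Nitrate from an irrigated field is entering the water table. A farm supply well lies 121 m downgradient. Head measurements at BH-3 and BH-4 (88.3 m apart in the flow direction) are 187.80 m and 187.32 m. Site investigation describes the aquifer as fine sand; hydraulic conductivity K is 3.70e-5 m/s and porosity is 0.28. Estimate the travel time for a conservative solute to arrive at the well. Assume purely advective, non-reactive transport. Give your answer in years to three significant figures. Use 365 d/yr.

Hydraulic gradient i = (187.80 − 187.32) / 88.3 = 0.48 / 88.3 = 0.005436
K = 3.70e-5 m/s × 86400 s/d = 3.197 m/d
Specific discharge q = 3.197 × 0.005436 = 0.01738 m/d
v_s = q/n_e = 0.01738/0.28 = 0.06206 m/d
t = L / v = 121 / 0.06206 = 1950 d
   = 1950 / 365 = 5.34 yr

5.34 years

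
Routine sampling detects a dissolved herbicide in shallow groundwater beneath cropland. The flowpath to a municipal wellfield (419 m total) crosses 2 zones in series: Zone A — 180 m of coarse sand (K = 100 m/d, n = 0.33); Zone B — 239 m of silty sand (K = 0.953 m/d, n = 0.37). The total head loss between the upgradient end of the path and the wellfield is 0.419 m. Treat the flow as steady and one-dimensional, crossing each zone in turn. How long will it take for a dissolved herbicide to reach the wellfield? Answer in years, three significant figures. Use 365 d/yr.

244 years

Steady 1-D flow in series ⇒ the Darcy flux q is identical in every zone and the zone head losses add (resistances L/K in series).
Σ(L/K) = 180/100 + 239/0.953 = 1.800 + 250.8 = 252.6 d
q = ΔH / Σ(L/K) = 0.419 / 252.6 = 0.001659 m/d (same in every zone)
Zone A: v = q/n = 0.001659/0.33 = 0.005027 m/d → t_A = 180/0.005027 = 35810 d
Zone B: v = q/n = 0.001659/0.37 = 0.004483 m/d → t_B = 239/0.004483 = 53310 d
Total t = 35810 + 53310 = 89120 d
   = 89120 / 365 = 244 yr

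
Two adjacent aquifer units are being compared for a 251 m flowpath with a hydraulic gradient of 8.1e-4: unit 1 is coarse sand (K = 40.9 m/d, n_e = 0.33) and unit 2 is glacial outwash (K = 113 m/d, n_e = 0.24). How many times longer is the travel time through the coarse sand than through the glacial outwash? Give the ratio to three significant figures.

3.80

Unit 1 (coarse sand): v = 40.9×8.1e-4/0.33 = 0.1004 m/d, t = 251/0.1004 = 2500 d
Unit 2 (glacial outwash): v = 113×8.1e-4/0.24 = 0.3814 m/d, t = 251/0.3814 = 658.1 d
t(coarse sand) / t(glacial outwash) = 2500/658.1 = 3.80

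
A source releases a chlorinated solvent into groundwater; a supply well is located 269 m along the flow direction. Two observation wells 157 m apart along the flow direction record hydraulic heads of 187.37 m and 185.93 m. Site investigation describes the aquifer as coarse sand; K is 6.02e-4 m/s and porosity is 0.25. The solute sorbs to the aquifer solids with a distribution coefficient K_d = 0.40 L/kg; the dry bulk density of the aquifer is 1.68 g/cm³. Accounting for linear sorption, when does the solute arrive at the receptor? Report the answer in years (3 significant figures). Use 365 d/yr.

Hydraulic gradient i = (187.37 − 185.93) / 157 = 1.44 / 157 = 0.009172
K = 6.02e-4 m/s × 86400 s/d = 52.01 m/d
Darcy flux q = K·i = 52.01 × 0.009172 = 0.4771 m/d
Seepage velocity v = q / n = 0.4771 / 0.25 = 1.908 m/d
Retardation R = 1 + ρ_b·K_d/n = 1 + 1.68×0.40/0.25 = 3.688
Contaminant velocity v_c = v/R = 1.908/3.688 = 0.5174 m/d
t = L/v_c = 269/0.5174 = 519.9 d
   = 519.9/365 = 1.42 yr

1.42 years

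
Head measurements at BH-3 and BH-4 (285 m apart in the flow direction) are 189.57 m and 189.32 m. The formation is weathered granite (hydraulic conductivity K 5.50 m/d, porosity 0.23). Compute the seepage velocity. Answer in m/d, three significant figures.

0.0210 m/d

Hydraulic gradient i = (189.57 − 189.32) / 285 = 0.25 / 285 = 8.772e-4
Darcy flux q = K·i = 5.50 × 8.772e-4 = 0.004825 m/d
Seepage velocity v = q / n = 0.004825 / 0.23 = 0.02098 m/d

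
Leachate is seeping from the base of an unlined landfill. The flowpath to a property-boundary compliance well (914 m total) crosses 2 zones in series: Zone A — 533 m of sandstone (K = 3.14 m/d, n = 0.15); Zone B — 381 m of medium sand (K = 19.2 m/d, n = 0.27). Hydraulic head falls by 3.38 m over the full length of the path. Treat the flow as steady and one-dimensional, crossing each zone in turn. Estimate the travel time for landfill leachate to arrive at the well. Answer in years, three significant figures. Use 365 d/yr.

Continuity: the same q passes through each zone, so ΔH = q·Σ(L_j/K_j) — the zones act as resistances in series.
Σ(L/K) = 533/3.14 + 381/19.2 = 169.7 + 19.84 = 189.6 d
q = ΔH / Σ(L/K) = 3.38 / 189.6 = 0.01783 m/d (same in every zone)
Zone A: v = q/n = 0.01783/0.15 = 0.1189 m/d → t_A = 533/0.1189 = 4485 d
Zone B: v = q/n = 0.01783/0.27 = 0.06603 m/d → t_B = 381/0.06603 = 5770 d
Total t = 4485 + 5770 = 10250 d
   = 10250 / 365 = 28.1 yr

28.1 years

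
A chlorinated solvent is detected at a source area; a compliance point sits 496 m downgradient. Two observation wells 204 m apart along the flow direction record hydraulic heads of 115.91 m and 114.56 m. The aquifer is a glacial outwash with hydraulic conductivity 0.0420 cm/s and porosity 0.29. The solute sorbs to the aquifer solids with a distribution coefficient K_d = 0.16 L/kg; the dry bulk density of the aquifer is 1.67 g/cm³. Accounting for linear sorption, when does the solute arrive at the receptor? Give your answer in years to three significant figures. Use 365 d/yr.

3.15 years

Hydraulic gradient i = (115.91 − 114.56) / 204 = 1.35 / 204 = 0.006618
K = 0.0420 cm/s × 864 = 36.29 m/d
q = Ki = 36.29 × 0.006618 = 0.2401 m/d
Seepage velocity v = q / n = 0.2401 / 0.29 = 0.8281 m/d
Retardation R = 1 + ρ_b·K_d/n = 1 + 1.67×0.16/0.29 = 1.921
Contaminant velocity v_c = v/R = 0.8281/1.921 = 0.4310 m/d
t = L/v_c = 496/0.4310 = 1151 d
   = 1151/365 = 3.15 yr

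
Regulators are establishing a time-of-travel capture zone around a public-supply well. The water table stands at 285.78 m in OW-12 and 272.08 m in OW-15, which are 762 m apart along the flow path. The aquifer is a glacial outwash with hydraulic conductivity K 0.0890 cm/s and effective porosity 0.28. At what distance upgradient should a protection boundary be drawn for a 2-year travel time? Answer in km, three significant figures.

3.60 km

Hydraulic gradient i = (285.78 − 272.08) / 762 = 13.70 / 762 = 0.01798
K = 0.0890 cm/s × 864 = 76.90 m/d
Specific discharge q = 76.90 × 0.01798 = 1.383 m/d
Seepage velocity v = q / n = 1.383 / 0.28 = 4.938 m/d
T = 2 yr × 365 = 730 d
L = v × T = 4.938 × 730 = 3604 m
   = 3.60 km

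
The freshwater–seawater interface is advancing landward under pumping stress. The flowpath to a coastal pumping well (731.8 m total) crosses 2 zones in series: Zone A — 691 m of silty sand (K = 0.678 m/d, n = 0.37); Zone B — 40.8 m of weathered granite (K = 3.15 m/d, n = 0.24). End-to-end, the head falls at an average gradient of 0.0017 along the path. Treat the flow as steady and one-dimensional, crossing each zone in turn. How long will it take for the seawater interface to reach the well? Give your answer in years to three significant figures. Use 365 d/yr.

603 years

Continuity: the same q passes through each zone, so ΔH = q·Σ(L_j/K_j) — the zones act as resistances in series.
Σ(L/K) = 691/0.678 + 40.8/3.15 = 1019 + 12.95 = 1032 d
K_eq = L_total / Σ(L/K) = 731.8 / 1032 = 0.7090 m/d
q = K_eq · i = 0.7090 × 0.0017 = 0.001205 m/d (same in every zone)
Zone A: v = q/n = 0.001205/0.37 = 0.003258 m/d → t_A = 691/0.003258 = 212100 d
Zone B: v = q/n = 0.001205/0.24 = 0.005022 m/d → t_B = 40.8/0.005022 = 8124 d
Total t = 212100 + 8124 = 220200 d
   = 220200 / 365 = 603 yr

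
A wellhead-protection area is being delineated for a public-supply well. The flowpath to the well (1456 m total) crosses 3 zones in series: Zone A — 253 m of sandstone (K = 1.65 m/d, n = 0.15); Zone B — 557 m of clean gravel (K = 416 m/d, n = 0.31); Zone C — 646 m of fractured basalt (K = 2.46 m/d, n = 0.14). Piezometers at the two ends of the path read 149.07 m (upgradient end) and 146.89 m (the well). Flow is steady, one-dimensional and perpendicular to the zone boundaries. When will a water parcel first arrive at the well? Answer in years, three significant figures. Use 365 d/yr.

Total head drop ΔH = 149.07 − 146.89 = 2.18 m
Steady 1-D flow in series ⇒ the Darcy flux q is identical in every zone and the zone head losses add (resistances L/K in series).
Σ(L/K) = 253/1.65 + 557/416 + 646/2.46 = 153.3 + 1.339 + 262.6 = 417.3 d
q = ΔH / Σ(L/K) = 2.18 / 417.3 = 0.005224 m/d (same in every zone)
Zone A: v = q/n = 0.005224/0.15 = 0.03483 m/d → t_A = 253/0.03483 = 7264 d
Zone B: v = q/n = 0.005224/0.31 = 0.01685 m/d → t_B = 557/0.01685 = 33050 d
Zone C: v = q/n = 0.005224/0.14 = 0.03732 m/d → t_C = 646/0.03732 = 17310 d
Total t = 7264 + 33050 + 17310 = 57630 d
   = 57630 / 365 = 158 yr

158 years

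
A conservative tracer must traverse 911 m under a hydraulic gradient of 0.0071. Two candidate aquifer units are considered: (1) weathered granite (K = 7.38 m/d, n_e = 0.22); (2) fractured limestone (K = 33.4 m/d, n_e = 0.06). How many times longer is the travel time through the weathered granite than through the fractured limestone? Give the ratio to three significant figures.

Unit 1 (weathered granite): v = 7.38×0.0071/0.22 = 0.2382 m/d, t = 911/0.2382 = 3825 d
Unit 2 (fractured limestone): v = 33.4×0.0071/0.06 = 3.952 m/d, t = 911/3.952 = 230.5 d
t(weathered granite) / t(fractured limestone) = 3825/230.5 = 16.6

16.6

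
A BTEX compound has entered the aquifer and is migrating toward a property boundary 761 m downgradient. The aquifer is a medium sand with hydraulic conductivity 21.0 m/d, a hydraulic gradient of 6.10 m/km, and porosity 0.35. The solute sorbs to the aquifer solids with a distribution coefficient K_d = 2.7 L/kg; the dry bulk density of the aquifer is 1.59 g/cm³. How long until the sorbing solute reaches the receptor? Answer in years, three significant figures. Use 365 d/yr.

75.6 years

Darcy flux q = K·i = 21.0 × 0.0061 = 0.1281 m/d
Seepage velocity v = q / n = 0.1281 / 0.35 = 0.3660 m/d
Retardation R = 1 + ρ_b·K_d/n = 1 + 1.59×2.7/0.35 = 13.27
Contaminant velocity v_c = v/R = 0.3660/13.27 = 0.02759 m/d
t = L/v_c = 761/0.02759 = 27580 d
   = 27580/365 = 75.6 yr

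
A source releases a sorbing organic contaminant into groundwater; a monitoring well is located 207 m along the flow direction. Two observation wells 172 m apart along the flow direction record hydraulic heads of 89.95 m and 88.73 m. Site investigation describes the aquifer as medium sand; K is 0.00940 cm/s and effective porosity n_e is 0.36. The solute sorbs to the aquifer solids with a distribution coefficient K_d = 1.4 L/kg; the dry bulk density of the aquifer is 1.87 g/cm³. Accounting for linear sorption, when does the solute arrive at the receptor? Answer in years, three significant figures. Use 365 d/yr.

Hydraulic gradient i = (89.95 − 88.73) / 172 = 1.22 / 172 = 0.007093
K = 0.00940 cm/s × 864 = 8.122 m/d
q = Ki = 8.122 × 0.007093 = 0.05761 m/d
Average linear velocity = 0.05761 / 0.36 = 0.1600 m/d
Retardation R = 1 + ρ_b·K_d/n = 1 + 1.87×1.4/0.36 = 8.272
Contaminant velocity v_c = v/R = 0.1600/8.272 = 0.01934 m/d
t = L/v_c = 207/0.01934 = 10700 d
   = 10700/365 = 29.3 yr

29.3 years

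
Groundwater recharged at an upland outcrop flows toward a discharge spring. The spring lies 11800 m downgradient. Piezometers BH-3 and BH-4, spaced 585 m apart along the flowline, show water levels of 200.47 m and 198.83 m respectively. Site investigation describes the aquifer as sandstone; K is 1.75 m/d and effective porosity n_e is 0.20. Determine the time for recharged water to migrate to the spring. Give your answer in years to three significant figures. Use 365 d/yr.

1320 years

Hydraulic gradient i = (200.47 − 198.83) / 585 = 1.64 / 585 = 0.002803
q = Ki = 1.75 × 0.002803 = 0.004906 m/d
Average linear velocity = 0.004906 / 0.20 = 0.02453 m/d
t = L / v = 11800 / 0.02453 = 481000 d
   = 481000 / 365 = 1320 yr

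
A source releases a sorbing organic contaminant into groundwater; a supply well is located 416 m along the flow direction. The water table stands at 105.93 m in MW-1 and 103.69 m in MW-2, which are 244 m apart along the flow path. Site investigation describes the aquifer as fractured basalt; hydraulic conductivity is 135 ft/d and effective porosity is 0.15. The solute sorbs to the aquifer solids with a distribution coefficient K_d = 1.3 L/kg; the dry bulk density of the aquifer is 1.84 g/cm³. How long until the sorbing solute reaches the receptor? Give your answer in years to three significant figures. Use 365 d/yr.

Hydraulic gradient i = (105.93 − 103.69) / 244 = 2.24 / 244 = 0.009180
K = 135 ft/d × 0.3048 = 41.15 m/d
Darcy flux q = K·i = 41.15 × 0.009180 = 0.3778 m/d
Seepage velocity v = q / n = 0.3778 / 0.15 = 2.518 m/d
Retardation R = 1 + ρ_b·K_d/n = 1 + 1.84×1.3/0.15 = 16.95
Contaminant velocity v_c = v/R = 2.518/16.95 = 0.1486 m/d
t = L/v_c = 416/0.1486 = 2799 d
   = 2799/365 = 7.67 yr

7.67 years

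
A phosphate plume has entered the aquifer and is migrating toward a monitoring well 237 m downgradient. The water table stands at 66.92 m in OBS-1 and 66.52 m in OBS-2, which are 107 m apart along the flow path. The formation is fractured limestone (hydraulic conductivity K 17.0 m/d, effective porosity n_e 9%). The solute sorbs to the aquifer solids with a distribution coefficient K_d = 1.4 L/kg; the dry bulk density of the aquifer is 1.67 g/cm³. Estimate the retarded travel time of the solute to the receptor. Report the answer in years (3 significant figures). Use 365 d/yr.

24.8 years

Hydraulic gradient i = (66.92 − 66.52) / 107 = 0.40 / 107 = 0.003738
Specific discharge q = 17.0 × 0.003738 = 0.06355 m/d
Seepage velocity v = q / n = 0.06355 / 0.09 = 0.7061 m/d
Retardation R = 1 + ρ_b·K_d/n = 1 + 1.67×1.4/0.09 = 26.98
Contaminant velocity v_c = v/R = 0.7061/26.98 = 0.02617 m/d
t = L/v_c = 237/0.02617 = 9055 d
   = 9055/365 = 24.8 yr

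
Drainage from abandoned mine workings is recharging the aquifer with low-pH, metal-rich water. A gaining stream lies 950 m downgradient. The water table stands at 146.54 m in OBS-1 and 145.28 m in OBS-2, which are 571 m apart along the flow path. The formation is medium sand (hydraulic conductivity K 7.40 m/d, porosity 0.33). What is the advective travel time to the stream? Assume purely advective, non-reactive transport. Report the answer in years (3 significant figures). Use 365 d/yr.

52.6 years

Hydraulic gradient i = (146.54 − 145.28) / 571 = 1.26 / 571 = 0.002207
Darcy flux q = K·i = 7.40 × 0.002207 = 0.01633 m/d
v_s = q/n_e = 0.01633/0.33 = 0.04948 m/d
t = L / v = 950 / 0.04948 = 19200 d
   = 19200 / 365 = 52.6 yr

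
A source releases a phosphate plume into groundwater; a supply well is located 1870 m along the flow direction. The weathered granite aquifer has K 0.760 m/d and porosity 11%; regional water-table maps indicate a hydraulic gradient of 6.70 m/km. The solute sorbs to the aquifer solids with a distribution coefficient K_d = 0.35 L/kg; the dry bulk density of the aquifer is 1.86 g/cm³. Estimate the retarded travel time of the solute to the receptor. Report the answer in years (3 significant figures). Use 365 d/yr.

Specific discharge q = 0.760 × 0.0067 = 0.005092 m/d
Seepage velocity v = q / n = 0.005092 / 0.11 = 0.04629 m/d
Retardation R = 1 + ρ_b·K_d/n = 1 + 1.86×0.35/0.11 = 6.918
Contaminant velocity v_c = v/R = 0.04629/6.918 = 0.006691 m/d
t = L/v_c = 1870/0.006691 = 279500 d
   = 279500/365 = 766 yr

766 years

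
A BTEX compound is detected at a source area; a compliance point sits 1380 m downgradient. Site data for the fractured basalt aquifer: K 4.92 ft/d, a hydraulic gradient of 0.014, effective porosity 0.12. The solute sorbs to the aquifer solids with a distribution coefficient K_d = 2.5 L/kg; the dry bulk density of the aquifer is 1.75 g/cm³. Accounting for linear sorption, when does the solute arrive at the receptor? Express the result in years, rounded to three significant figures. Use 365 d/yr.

K = 4.92 ft/d × 0.3048 = 1.500 m/d
q = Ki = 1.500 × 0.014 = 0.02099 m/d
Seepage velocity v = q / n = 0.02099 / 0.12 = 0.1750 m/d
Retardation R = 1 + ρ_b·K_d/n = 1 + 1.75×2.5/0.12 = 37.46
Contaminant velocity v_c = v/R = 0.1750/37.46 = 0.004671 m/d
t = L/v_c = 1380/0.004671 = 295500 d
   = 295500/365 = 809 yr

809 years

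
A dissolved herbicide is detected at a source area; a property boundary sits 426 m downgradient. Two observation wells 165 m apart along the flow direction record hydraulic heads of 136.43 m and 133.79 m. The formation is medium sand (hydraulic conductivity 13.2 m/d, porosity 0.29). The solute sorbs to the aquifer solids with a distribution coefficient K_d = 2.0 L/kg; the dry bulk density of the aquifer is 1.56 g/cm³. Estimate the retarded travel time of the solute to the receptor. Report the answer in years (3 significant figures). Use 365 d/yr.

Hydraulic gradient i = (136.43 − 133.79) / 165 = 2.64 / 165 = 0.01600
q = Ki = 13.2 × 0.01600 = 0.2112 m/d
Seepage velocity v = q / n = 0.2112 / 0.29 = 0.7283 m/d
Retardation R = 1 + ρ_b·K_d/n = 1 + 1.56×2.0/0.29 = 11.76
Contaminant velocity v_c = v/R = 0.7283/11.76 = 0.06194 m/d
t = L/v_c = 426/0.06194 = 6878 d
   = 6878/365 = 18.8 yr

18.8 years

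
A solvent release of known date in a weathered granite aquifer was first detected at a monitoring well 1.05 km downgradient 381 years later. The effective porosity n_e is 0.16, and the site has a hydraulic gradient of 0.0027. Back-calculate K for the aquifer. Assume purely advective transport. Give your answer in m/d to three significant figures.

t = 381 years = 139100 d
L = 1.05 km = 1050 m
v = L / t = 1050 / 139100 = 0.007550 m/d
K = v · n / i = 0.007550 × 0.16 / 0.0027 = 0.447 m/d

0.447 m/d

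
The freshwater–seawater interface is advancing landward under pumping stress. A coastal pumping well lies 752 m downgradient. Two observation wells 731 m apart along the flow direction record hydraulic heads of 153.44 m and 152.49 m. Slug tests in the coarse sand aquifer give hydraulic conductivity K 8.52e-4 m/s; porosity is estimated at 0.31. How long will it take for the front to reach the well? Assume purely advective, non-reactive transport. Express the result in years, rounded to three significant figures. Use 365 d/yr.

6.68 years

Hydraulic gradient i = (153.44 − 152.49) / 731 = 0.95 / 731 = 0.001300
K = 8.52e-4 m/s × 86400 s/d = 73.61 m/d
Darcy flux q = K·i = 73.61 × 0.001300 = 0.09567 m/d
v = Ki/n = 73.61·0.001300/0.31 = 0.3086 m/d
t = L / v = 752 / 0.3086 = 2437 d
   = 2437 / 365 = 6.68 yr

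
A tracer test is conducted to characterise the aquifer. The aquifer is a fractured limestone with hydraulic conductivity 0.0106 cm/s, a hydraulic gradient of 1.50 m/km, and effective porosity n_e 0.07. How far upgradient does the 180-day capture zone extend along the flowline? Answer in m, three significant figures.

K = 0.0106 cm/s × 864 = 9.158 m/d
Specific discharge q = 9.158 × 0.0015 = 0.01374 m/d
Seepage velocity v = q / n = 0.01374 / 0.07 = 0.1963 m/d
L = v × T = 0.1963 × 180 = 35.33 m

35.3 m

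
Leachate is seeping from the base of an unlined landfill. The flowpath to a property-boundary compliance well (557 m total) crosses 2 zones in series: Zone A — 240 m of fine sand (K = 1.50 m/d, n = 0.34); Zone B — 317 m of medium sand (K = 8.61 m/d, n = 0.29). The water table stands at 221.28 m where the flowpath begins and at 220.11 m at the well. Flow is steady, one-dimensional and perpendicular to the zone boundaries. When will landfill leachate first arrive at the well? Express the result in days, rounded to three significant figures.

Total head drop ΔH = 221.28 − 220.11 = 1.17 m
Continuity: the same q passes through each zone, so ΔH = q·Σ(L_j/K_j) — the zones act as resistances in series.
Σ(L/K) = 240/1.50 + 317/8.61 = 160.0 + 36.82 = 196.8 d
q = ΔH / Σ(L/K) = 1.17 / 196.8 = 0.005945 m/d (same in every zone)
Zone A: v = q/n = 0.005945/0.34 = 0.01748 m/d → t_A = 240/0.01748 = 13730 d
Zone B: v = q/n = 0.005945/0.29 = 0.02050 m/d → t_B = 317/0.02050 = 15460 d
Total t = 13730 + 15460 = 29190 d

29200 days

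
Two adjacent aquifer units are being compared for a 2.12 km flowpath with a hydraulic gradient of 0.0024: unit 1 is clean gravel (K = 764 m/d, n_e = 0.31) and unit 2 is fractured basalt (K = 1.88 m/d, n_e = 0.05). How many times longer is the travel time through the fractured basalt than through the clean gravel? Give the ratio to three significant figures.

Unit 1 (clean gravel): v = 764×0.0024/0.31 = 5.915 m/d, t = 2120/5.915 = 358.4 d
Unit 2 (fractured basalt): v = 1.88×0.0024/0.05 = 0.09024 m/d, t = 2120/0.09024 = 23490 d
t(fractured basalt) / t(clean gravel) = 23490/358.4 = 65.5

65.5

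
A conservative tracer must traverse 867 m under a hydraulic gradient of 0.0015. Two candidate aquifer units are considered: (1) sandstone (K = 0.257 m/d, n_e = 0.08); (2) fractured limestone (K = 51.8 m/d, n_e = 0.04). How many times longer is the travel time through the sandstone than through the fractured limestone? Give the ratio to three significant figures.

403

Unit 1 (sandstone): v = 0.257×0.0015/0.08 = 0.004819 m/d, t = 867/0.004819 = 179900 d
Unit 2 (fractured limestone): v = 51.8×0.0015/0.04 = 1.942 m/d, t = 867/1.942 = 446.3 d
t(sandstone) / t(fractured limestone) = 179900/446.3 = 403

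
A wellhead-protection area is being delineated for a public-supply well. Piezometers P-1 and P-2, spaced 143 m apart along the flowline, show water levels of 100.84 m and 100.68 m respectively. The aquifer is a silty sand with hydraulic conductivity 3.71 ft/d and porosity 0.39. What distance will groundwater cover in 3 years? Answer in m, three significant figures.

Hydraulic gradient i = (100.84 − 100.68) / 143 = 0.16 / 143 = 0.001119
K = 3.71 ft/d × 0.3048 = 1.131 m/d
Specific discharge q = 1.131 × 0.001119 = 0.001265 m/d
v_s = q/n_e = 0.001265/0.39 = 0.003244 m/d
T = 3 yr × 365 = 1095 d
L = v × T = 0.003244 × 1095 = 3.552 m

3.55 m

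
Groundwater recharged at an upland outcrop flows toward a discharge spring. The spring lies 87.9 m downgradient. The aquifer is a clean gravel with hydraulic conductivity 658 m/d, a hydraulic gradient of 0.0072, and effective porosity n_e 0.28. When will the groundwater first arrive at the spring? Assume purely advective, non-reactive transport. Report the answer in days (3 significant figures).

5.20 days

Darcy flux q = K·i = 658 × 0.0072 = 4.738 m/d
v = Ki/n = 658·0.0072/0.28 = 16.92 m/d
t = L / v = 87.9 / 16.92 = 5.195 d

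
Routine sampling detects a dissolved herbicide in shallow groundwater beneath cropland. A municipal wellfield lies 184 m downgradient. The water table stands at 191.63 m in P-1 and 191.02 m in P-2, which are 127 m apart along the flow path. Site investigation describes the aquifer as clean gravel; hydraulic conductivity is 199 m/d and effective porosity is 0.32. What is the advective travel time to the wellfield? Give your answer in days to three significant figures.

Hydraulic gradient i = (191.63 − 191.02) / 127 = 0.61 / 127 = 0.004803
Darcy flux q = K·i = 199 × 0.004803 = 0.9558 m/d
Average linear velocity = 0.9558 / 0.32 = 2.987 m/d
t = L / v = 184 / 2.987 = 61.60 d

61.6 days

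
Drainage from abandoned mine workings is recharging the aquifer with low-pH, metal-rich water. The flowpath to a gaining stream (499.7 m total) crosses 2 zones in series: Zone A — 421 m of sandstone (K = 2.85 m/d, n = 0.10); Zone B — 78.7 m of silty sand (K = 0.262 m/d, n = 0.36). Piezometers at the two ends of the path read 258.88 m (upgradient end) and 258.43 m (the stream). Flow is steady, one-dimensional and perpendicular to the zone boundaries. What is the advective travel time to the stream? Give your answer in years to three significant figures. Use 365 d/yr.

192 years

Total head drop ΔH = 258.88 − 258.43 = 0.45 m
Continuity: the same q passes through each zone, so ΔH = q·Σ(L_j/K_j) — the zones act as resistances in series.
Σ(L/K) = 421/2.85 + 78.7/0.262 = 147.7 + 300.4 = 448.1 d
q = ΔH / Σ(L/K) = 0.45 / 448.1 = 0.001004 m/d (same in every zone)
Zone A: v = q/n = 0.001004/0.10 = 0.01004 m/d → t_A = 421/0.01004 = 41920 d
Zone B: v = q/n = 0.001004/0.36 = 0.002790 m/d → t_B = 78.7/0.002790 = 28210 d
Total t = 41920 + 28210 = 70130 d
   = 70130 / 365 = 192 yr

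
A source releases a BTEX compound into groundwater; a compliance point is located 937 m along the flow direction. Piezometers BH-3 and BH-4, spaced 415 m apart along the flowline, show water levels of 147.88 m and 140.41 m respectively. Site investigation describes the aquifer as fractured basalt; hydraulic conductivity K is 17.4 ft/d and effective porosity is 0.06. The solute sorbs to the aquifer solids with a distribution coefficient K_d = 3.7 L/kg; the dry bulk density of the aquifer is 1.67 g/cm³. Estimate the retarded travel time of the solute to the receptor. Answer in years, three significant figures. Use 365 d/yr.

Hydraulic gradient i = (147.88 − 140.41) / 415 = 7.47 / 415 = 0.01800
K = 17.4 ft/d × 0.3048 = 5.304 m/d
q = Ki = 5.304 × 0.01800 = 0.09546 m/d
v_s = q/n_e = 0.09546/0.06 = 1.591 m/d
Retardation R = 1 + ρ_b·K_d/n = 1 + 1.67×3.7/0.06 = 104.0
Contaminant velocity v_c = v/R = 1.591/104.0 = 0.01530 m/d
t = L/v_c = 937/0.01530 = 61240 d
   = 61240/365 = 168 yr

168 years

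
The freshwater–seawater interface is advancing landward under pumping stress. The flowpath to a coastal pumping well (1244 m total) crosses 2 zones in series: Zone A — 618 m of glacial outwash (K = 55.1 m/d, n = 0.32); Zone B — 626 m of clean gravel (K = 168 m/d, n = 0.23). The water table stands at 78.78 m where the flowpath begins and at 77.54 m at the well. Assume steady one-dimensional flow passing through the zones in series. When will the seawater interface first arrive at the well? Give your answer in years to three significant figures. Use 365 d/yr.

Total head drop ΔH = 78.78 − 77.54 = 1.24 m
Steady 1-D flow in series ⇒ the Darcy flux q is identical in every zone and the zone head losses add (resistances L/K in series).
Σ(L/K) = 618/55.1 + 626/168 = 11.22 + 3.726 = 14.94 d
q = ΔH / Σ(L/K) = 1.24 / 14.94 = 0.08299 m/d (same in every zone)
Zone A: v = q/n = 0.08299/0.32 = 0.2593 m/d → t_A = 618/0.2593 = 2383 d
Zone B: v = q/n = 0.08299/0.23 = 0.3608 m/d → t_B = 626/0.3608 = 1735 d
Total t = 2383 + 1735 = 4118 d
   = 4118 / 365 = 11.3 yr

11.3 years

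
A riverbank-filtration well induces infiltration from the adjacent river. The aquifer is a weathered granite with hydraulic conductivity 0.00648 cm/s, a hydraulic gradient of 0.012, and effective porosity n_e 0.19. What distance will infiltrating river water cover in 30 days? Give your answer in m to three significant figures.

K = 0.00648 cm/s × 864 = 5.599 m/d
Specific discharge q = 5.599 × 0.012 = 0.06718 m/d
v_s = q/n_e = 0.06718/0.19 = 0.3536 m/d
L = v × T = 0.3536 × 30 = 10.61 m

10.6 m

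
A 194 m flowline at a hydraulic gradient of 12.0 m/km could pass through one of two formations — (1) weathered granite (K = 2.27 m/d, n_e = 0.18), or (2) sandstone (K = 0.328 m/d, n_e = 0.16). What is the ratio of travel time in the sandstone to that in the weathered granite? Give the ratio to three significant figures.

6.15

Unit 1 (weathered granite): v = 2.27×0.012/0.18 = 0.1513 m/d, t = 194/0.1513 = 1282 d
Unit 2 (sandstone): v = 0.328×0.012/0.16 = 0.02460 m/d, t = 194/0.02460 = 7886 d
t(sandstone) / t(weathered granite) = 7886/1282 = 6.15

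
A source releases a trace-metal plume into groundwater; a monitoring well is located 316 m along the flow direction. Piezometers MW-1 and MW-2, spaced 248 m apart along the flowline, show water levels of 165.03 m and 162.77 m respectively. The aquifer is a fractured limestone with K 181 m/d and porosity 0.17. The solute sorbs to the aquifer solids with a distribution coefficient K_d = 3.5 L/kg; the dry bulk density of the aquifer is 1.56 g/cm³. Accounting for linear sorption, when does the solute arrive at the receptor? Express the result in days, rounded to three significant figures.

1080 days

Hydraulic gradient i = (165.03 − 162.77) / 248 = 2.26 / 248 = 0.009113
Specific discharge q = 181 × 0.009113 = 1.649 m/d
v = Ki/n = 181·0.009113/0.17 = 9.703 m/d
Retardation R = 1 + ρ_b·K_d/n = 1 + 1.56×3.5/0.17 = 33.12
Contaminant velocity v_c = v/R = 9.703/33.12 = 0.2930 m/d
t = L/v_c = 316/0.2930 = 1079 d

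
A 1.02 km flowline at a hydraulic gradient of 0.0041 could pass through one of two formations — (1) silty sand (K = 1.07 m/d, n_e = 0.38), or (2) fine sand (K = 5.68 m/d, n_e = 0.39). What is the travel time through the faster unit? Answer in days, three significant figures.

17100 days

Unit 1 (silty sand): v = 1.07×0.0041/0.38 = 0.01154 m/d, t = 1020/0.01154 = 88350 d
Unit 2 (fine sand): v = 5.68×0.0041/0.39 = 0.05971 m/d, t = 1020/0.05971 = 17080 d
Faster unit: t = 17100 d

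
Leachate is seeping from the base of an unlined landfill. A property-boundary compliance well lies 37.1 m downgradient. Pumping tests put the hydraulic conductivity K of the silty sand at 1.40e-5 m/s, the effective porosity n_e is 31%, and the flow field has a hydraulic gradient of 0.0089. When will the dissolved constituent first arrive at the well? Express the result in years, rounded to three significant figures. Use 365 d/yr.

K = 1.40e-5 m/s × 86400 s/d = 1.210 m/d
Darcy flux q = K·i = 1.210 × 0.0089 = 0.01077 m/d
v = Ki/n = 1.210·0.0089/0.31 = 0.03473 m/d
t = L / v = 37.1 / 0.03473 = 1068 d
   = 1068 / 365 = 2.93 yr

2.93 years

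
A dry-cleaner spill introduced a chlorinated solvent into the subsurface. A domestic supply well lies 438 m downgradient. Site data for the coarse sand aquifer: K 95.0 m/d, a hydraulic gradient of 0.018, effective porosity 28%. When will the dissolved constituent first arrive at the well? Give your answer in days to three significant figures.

Darcy flux q = K·i = 95.0 × 0.018 = 1.710 m/d
v = Ki/n = 95.0·0.018/0.28 = 6.107 m/d
t = L / v = 438 / 6.107 = 71.72 d

71.7 days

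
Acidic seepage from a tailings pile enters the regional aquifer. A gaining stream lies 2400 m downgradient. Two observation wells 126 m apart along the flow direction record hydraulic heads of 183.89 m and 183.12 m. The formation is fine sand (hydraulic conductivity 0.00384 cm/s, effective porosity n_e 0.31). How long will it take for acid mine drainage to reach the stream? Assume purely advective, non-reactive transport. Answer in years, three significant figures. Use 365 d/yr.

Hydraulic gradient i = (183.89 − 183.12) / 126 = 0.77 / 126 = 0.006111
K = 0.00384 cm/s × 864 = 3.318 m/d
Specific discharge q = 3.318 × 0.006111 = 0.02028 m/d
v_s = q/n_e = 0.02028/0.31 = 0.06540 m/d
t = L / v = 2400 / 0.06540 = 36700 d
   = 36700 / 365 = 101 yr

101 years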